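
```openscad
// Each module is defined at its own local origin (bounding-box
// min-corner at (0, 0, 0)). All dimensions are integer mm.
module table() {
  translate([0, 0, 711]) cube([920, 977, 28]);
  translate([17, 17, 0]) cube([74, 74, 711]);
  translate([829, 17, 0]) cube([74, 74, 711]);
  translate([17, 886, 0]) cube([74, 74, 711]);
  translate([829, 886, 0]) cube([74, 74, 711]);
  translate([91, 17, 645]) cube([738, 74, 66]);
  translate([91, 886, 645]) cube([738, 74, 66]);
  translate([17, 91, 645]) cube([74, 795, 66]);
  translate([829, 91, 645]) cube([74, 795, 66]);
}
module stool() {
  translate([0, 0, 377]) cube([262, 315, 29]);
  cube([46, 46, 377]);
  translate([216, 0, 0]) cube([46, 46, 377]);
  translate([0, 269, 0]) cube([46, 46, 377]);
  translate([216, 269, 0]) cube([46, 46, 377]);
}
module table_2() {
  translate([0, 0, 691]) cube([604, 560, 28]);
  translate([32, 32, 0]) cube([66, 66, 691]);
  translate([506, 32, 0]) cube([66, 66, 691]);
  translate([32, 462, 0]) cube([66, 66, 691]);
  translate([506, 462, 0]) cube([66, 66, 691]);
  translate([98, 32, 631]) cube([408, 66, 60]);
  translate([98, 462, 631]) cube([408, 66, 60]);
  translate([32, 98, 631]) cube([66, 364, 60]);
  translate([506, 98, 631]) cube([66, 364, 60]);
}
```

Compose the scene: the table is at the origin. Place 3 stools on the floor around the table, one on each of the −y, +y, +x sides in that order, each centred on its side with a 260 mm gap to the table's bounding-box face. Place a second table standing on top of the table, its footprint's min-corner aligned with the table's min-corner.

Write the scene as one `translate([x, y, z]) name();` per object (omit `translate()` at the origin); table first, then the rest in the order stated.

table();
translate([329, -575, 0]) stool();
translate([329, 1237, 0]) stool();
translate([1180, 331, 0]) stool();
translate([0, 0, 739]) table_2();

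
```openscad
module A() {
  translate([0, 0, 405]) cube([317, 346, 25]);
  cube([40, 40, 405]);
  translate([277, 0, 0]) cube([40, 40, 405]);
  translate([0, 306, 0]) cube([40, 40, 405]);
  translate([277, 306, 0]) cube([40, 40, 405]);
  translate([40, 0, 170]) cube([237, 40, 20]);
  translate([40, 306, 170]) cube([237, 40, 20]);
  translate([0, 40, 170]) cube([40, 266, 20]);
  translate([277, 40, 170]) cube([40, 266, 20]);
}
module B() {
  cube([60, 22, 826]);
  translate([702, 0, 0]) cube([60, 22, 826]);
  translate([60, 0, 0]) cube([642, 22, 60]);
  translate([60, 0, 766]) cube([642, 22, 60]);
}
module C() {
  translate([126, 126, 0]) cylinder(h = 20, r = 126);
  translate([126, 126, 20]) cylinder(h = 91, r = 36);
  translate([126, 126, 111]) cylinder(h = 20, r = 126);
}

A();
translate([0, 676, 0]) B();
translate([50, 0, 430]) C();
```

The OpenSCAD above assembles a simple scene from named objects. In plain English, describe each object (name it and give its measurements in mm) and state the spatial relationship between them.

A is a four-legged stool. The seat is a 317×346×25 mm slab whose top surface is at z = 430 mm; four square legs, each 40×40 mm in cross-section, run from the floor (z = 0) to the underside of the seat, each flush with a corner of the seat. Four stretchers, 40 mm wide and 20 mm tall, connect adjacent legs with their undersides at z = 170 mm, each running between the inner faces of the legs it joins and aligned with the legs' outer faces on the other axis.

B is a picture frame with a 642×706 mm rectangular opening (x by z) and a uniform 60 mm border on every side. Frame depth is 22 mm along y. It is built from two vertical stiles running the full outside height and two horizontal rails spanning the gap between the stiles.

C is a spool: two coaxial disc flanges of radius 126 mm and thickness 20 mm, joined by a core cylinder of radius 36 mm and height 91 mm. The lower flange rests on z = 0 and the three cylinders share a vertical axis.

The picture frame is on the floor beside the stool on its +y side. The spool is on top of the stool.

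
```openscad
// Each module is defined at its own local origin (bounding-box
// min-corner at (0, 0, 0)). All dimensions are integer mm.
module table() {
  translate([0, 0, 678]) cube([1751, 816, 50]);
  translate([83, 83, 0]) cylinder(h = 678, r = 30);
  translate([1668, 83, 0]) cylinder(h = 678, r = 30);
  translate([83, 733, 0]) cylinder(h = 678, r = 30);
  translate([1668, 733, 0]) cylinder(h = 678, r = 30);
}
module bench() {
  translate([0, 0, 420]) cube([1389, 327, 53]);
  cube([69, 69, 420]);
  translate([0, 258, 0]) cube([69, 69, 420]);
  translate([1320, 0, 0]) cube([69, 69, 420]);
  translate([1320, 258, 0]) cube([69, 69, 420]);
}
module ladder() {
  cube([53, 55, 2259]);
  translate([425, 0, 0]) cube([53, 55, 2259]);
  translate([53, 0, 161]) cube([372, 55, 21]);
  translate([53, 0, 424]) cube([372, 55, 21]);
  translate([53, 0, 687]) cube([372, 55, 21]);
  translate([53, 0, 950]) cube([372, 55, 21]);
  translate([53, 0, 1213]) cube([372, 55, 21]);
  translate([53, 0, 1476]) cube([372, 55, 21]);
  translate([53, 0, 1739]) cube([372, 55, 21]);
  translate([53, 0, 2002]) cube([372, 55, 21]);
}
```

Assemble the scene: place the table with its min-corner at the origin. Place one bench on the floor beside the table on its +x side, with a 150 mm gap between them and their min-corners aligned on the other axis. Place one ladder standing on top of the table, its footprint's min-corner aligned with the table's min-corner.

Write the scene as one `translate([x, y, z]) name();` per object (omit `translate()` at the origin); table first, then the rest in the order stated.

table();
translate([1901, 0, 0]) bench();
translate([0, 0, 728]) ladder();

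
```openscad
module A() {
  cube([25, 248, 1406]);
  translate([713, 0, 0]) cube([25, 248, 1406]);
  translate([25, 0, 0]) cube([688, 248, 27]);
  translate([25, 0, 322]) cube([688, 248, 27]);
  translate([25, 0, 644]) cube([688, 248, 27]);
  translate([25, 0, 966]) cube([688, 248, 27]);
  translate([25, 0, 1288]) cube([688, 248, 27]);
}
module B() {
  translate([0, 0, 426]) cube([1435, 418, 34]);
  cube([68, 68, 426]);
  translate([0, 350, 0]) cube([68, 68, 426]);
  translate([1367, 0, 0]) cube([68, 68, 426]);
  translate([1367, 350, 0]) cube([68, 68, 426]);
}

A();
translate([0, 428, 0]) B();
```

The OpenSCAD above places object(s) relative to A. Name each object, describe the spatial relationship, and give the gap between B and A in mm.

A is a bookshelf. B is a bench. The bench is on the floor beside the bookshelf on its +y side. The gap between the bench and the bookshelf is 180 mm.

The bench's nearest face is 180 mm from the bookshelf's +y face.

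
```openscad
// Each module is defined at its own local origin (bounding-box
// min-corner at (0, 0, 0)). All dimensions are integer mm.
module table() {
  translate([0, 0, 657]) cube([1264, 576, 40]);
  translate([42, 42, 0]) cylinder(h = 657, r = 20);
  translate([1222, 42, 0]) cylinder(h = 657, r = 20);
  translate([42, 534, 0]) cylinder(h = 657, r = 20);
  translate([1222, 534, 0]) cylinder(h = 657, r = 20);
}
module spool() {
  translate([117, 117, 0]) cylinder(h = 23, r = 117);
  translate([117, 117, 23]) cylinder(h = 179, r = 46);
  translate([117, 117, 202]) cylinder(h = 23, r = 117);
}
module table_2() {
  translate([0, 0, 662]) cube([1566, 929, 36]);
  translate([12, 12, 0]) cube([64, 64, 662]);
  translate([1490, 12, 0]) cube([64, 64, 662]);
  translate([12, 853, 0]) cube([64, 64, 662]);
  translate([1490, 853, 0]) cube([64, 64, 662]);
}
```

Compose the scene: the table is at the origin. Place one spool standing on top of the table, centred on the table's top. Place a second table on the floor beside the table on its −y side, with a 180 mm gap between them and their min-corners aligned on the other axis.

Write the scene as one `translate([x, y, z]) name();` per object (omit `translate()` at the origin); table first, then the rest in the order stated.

table();
translate([515, 171, 697]) spool();
translate([0, -1109, 0]) table_2();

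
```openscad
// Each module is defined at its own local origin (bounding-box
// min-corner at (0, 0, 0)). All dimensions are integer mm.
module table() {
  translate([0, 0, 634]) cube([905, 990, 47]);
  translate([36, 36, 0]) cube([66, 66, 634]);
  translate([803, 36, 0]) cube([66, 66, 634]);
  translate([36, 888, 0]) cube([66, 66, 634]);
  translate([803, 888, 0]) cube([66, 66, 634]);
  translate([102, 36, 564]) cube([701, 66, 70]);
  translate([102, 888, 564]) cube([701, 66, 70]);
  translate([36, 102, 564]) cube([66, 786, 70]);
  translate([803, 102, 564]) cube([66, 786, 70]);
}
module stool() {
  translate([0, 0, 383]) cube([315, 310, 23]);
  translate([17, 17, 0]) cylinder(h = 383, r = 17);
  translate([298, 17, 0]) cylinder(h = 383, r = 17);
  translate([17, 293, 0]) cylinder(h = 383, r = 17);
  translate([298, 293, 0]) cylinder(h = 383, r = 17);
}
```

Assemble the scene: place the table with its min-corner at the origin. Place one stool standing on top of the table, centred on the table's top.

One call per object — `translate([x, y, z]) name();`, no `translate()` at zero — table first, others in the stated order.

table();
translate([295, 340, 681]) stool();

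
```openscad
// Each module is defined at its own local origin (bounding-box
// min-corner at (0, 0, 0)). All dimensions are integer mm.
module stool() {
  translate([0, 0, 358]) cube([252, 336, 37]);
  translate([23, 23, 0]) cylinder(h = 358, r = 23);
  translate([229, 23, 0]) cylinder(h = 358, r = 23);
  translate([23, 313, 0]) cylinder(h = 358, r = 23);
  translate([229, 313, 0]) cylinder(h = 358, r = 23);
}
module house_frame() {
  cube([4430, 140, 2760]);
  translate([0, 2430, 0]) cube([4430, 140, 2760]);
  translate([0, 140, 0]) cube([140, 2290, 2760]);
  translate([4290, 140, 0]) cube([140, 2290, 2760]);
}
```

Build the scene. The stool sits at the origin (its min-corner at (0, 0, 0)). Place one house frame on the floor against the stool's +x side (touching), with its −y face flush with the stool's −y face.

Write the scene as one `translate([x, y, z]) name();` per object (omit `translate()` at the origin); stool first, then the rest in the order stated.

stool();
translate([252, 0, 0]) house_frame();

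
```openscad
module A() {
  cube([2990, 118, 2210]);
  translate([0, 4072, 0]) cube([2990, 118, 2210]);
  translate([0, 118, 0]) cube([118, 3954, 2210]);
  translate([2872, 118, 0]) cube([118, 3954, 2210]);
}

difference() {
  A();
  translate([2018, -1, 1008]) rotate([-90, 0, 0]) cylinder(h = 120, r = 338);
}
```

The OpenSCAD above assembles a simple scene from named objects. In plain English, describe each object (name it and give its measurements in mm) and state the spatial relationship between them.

A is the wall frame of a small rectangular building: four walls, each 2210 mm tall and 118 mm thick, enclosing a footprint 2990 mm (x) by 4190 mm (y) outside-to-outside, with no floor or roof. The front and back walls (the −y and +y sides) span the full width; the two side walls fit between them.

The house frame has a circular hole of radius 338 mm through its front wall, centred at (x = 2018, z = 1008).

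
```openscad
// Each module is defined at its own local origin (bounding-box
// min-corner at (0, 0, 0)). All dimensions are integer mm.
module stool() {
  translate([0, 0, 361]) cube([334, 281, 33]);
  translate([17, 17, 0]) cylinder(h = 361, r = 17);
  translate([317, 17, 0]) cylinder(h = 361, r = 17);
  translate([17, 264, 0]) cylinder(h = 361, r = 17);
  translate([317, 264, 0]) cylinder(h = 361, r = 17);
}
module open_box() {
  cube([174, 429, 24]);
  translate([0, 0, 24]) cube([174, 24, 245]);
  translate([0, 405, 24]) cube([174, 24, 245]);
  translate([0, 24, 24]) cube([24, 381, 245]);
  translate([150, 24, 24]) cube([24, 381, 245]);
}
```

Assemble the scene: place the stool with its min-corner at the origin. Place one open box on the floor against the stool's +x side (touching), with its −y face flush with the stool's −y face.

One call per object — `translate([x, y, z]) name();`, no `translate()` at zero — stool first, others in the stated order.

stool();
translate([334, 0, 0]) open_box();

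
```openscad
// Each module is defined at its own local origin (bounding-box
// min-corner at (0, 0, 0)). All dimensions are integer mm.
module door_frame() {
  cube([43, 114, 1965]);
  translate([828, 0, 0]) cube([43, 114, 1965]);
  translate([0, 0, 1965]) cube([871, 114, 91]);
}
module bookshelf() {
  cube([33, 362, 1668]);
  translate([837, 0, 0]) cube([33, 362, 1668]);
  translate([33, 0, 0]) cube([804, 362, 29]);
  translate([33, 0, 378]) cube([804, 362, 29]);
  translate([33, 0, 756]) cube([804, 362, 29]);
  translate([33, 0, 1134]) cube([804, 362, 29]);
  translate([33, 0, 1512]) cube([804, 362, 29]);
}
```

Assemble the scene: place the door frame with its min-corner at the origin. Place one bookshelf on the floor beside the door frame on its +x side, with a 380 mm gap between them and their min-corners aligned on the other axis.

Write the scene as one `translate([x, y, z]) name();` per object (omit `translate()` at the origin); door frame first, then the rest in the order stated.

door_frame();
translate([1251, 0, 0]) bookshelf();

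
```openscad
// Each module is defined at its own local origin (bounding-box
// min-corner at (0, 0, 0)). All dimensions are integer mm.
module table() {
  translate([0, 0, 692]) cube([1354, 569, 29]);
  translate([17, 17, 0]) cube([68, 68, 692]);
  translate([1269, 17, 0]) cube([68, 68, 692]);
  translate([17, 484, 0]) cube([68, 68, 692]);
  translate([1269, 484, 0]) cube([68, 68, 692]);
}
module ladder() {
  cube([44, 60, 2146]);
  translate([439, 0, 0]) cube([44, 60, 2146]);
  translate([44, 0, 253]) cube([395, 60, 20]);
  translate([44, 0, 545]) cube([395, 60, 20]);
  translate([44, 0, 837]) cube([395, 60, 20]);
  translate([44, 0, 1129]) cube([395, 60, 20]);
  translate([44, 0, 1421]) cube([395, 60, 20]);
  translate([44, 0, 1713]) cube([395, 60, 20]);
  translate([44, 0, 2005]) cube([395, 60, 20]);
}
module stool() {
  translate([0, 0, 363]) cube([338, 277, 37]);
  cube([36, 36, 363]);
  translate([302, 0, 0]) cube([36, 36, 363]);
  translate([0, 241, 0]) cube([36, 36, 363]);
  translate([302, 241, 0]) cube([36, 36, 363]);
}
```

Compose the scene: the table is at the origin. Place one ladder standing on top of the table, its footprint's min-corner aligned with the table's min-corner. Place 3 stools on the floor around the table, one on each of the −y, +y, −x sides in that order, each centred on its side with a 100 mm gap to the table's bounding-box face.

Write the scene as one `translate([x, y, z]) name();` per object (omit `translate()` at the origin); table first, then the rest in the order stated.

table();
translate([0, 0, 721]) ladder();
translate([508, -377, 0]) stool();
translate([508, 669, 0]) stool();
translate([-438, 146, 0]) stool();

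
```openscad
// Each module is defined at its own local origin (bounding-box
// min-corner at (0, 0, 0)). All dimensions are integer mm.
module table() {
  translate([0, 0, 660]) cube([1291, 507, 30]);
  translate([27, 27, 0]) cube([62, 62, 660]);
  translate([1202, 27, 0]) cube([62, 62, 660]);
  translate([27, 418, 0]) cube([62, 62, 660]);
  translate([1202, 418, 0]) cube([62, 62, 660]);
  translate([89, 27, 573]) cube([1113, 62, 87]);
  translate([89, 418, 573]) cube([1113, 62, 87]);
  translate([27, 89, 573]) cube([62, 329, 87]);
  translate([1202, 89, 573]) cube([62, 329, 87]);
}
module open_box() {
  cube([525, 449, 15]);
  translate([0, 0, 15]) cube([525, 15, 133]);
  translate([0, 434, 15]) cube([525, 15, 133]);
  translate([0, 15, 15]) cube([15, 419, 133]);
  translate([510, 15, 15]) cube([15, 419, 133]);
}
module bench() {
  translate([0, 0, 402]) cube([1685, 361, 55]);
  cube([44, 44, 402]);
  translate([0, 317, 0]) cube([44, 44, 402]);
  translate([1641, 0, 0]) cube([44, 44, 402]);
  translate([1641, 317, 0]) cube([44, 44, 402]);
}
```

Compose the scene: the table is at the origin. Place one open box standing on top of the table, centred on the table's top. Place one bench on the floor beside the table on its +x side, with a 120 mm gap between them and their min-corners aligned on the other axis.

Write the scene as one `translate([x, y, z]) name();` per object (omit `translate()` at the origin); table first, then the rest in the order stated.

table();
translate([383, 29, 690]) open_box();
translate([1411, 0, 0]) bench();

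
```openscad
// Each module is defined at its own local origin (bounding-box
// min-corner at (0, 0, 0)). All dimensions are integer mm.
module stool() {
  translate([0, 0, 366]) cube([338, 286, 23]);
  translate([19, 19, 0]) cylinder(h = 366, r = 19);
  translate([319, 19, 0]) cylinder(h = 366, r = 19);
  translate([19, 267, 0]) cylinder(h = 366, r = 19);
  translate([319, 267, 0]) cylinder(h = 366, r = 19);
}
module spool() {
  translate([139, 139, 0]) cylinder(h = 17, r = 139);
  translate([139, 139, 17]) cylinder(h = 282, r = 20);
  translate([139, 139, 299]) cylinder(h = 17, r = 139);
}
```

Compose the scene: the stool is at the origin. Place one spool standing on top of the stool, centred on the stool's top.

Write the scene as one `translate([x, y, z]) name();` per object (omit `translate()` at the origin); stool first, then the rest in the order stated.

stool();
translate([30, 4, 389]) spool();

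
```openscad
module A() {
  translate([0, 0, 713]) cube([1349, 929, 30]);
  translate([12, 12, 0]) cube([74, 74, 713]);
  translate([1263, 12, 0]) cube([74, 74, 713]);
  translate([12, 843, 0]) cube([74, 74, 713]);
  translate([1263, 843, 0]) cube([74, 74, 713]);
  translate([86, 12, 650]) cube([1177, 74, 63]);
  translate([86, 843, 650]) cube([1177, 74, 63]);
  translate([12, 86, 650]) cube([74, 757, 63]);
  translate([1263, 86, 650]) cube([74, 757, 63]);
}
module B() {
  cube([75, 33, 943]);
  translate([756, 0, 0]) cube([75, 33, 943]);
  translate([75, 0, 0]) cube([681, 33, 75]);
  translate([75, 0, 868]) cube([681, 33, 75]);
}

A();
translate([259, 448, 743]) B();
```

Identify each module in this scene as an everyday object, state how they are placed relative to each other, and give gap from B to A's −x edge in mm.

A is a table. B is a picture frame. The picture frame is on top of the table, centred. The gap from the picture frame to the table's −x edge is 259 mm.

The picture frame's min-x is at 259; the table's min-x is 0; gap = 259 mm.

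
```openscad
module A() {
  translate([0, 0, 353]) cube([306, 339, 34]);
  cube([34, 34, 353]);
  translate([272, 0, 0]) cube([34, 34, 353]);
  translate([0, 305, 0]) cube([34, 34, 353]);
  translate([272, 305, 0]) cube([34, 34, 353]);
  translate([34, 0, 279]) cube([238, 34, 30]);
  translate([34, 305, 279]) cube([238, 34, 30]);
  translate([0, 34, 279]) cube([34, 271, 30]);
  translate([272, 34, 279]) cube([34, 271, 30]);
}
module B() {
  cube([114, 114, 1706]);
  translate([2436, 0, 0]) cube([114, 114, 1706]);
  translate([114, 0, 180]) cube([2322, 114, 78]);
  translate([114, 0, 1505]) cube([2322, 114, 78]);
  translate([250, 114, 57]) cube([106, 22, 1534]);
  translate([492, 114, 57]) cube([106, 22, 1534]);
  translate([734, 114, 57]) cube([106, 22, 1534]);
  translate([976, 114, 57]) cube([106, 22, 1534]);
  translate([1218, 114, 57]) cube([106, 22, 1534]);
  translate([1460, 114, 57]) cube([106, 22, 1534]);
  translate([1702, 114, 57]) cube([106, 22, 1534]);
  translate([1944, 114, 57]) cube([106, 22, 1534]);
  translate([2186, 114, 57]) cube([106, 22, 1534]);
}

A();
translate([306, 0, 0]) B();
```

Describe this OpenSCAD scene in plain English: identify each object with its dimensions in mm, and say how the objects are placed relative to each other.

A is a simple wooden stool: a rectangular seat 306 mm (x) by 339 mm (y), 34 mm thick, top face at z = 387 mm, on four square legs, each 34×34 mm in cross-section. The legs rest on z = 0, each flush with a corner of the seat. Four stretchers, 34 mm wide and 30 mm tall, connect adjacent legs with their undersides at z = 279 mm, each running between the inner faces of the legs it joins and aligned with the legs' outer faces on the other axis.

B is a fence section. Two 114×114 mm posts, 1706 mm tall, stand on the floor with a clear span of 2322 mm between their inner faces. Two horizontal rails of 114×78 mm section span the gap between the posts with their undersides at z = 180 mm and z = 1505 mm, flush with the posts' −y face. 9 pickets, each 106 mm wide, 22 mm thick and 1534 mm tall, are fixed to the +y face of the rails with their bottoms at z = 57 mm, evenly spaced across the span with equal gaps (rounded down to the nearest mm) at the −x end and between each pair — any rounding remainder accumulates at the +x end.

The fence section is against the stool's +x side, with their −y faces flush.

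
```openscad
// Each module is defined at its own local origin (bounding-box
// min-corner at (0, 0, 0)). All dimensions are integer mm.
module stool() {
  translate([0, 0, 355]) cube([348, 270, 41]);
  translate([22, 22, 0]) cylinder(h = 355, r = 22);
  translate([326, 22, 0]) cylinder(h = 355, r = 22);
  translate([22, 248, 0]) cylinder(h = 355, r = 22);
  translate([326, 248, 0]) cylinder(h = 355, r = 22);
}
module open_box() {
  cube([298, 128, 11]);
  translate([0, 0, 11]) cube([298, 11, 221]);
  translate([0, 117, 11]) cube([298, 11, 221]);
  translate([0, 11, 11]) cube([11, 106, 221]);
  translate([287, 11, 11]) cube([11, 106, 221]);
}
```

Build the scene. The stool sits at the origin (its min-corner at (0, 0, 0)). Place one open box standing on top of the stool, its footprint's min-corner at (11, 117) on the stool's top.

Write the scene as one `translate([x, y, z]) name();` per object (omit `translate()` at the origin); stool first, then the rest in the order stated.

stool();
translate([11, 117, 396]) open_box();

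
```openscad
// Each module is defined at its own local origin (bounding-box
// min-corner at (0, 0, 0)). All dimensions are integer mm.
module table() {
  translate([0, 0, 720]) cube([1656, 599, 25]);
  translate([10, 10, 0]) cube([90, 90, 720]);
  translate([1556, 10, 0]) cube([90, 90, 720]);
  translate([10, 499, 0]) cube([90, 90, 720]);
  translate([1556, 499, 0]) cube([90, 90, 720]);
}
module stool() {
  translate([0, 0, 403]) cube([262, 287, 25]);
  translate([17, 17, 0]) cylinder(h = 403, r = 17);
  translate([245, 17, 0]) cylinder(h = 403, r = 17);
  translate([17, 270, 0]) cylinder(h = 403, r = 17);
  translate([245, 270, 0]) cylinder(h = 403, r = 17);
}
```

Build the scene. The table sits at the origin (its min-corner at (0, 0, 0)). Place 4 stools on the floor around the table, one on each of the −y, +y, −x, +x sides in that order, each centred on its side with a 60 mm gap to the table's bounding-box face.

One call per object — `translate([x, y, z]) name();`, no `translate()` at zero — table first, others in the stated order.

table();
translate([697, -347, 0]) stool();
translate([697, 659, 0]) stool();
translate([-322, 156, 0]) stool();
translate([1716, 156, 0]) stool();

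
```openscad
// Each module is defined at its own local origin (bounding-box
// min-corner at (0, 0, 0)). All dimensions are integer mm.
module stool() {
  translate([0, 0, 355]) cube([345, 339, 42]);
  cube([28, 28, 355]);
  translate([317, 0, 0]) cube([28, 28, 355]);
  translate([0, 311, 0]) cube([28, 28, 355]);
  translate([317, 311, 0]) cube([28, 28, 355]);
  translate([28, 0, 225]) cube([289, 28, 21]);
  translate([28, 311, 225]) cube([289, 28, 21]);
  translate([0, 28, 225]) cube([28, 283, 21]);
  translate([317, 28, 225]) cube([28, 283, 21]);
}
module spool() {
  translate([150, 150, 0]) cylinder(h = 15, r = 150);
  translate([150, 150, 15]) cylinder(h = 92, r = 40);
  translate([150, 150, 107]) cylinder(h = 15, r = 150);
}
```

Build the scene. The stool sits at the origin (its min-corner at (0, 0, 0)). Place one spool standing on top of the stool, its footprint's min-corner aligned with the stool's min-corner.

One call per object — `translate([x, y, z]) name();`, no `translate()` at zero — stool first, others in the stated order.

stool();
translate([0, 0, 397]) spool();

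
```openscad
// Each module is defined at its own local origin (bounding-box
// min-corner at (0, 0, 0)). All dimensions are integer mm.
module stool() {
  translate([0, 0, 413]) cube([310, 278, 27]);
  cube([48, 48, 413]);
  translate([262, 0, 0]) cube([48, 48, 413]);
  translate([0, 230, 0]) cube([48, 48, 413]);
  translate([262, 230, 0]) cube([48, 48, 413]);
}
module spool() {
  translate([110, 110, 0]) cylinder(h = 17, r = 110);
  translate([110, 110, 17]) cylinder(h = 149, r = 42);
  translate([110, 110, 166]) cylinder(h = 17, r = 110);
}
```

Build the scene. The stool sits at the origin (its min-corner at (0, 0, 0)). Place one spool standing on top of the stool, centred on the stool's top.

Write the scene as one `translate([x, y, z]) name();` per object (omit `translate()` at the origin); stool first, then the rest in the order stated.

stool();
translate([45, 29, 440]) spool();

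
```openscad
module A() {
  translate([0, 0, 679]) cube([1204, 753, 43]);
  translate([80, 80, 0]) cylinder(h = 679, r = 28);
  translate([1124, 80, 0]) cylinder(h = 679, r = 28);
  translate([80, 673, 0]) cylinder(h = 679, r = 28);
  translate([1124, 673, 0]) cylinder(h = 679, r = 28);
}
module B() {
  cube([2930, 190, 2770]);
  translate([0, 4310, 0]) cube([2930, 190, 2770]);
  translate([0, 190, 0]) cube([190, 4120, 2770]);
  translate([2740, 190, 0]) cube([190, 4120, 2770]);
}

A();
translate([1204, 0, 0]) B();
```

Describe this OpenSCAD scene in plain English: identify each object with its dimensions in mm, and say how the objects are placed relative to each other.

A is a table: top 1204 mm (x) × 753 mm (y), 43 mm thick, upper face at z = 722 mm, on four round legs of 56 mm diameter, each leg's bounding box inset 52 mm from the nearest pair of top edges, running from z = 0 to the bottom of the top.

B is the wall frame of a small rectangular building: four walls, each 2770 mm tall and 190 mm thick, enclosing a footprint 2930 mm (x) by 4500 mm (y) outside-to-outside, with no floor or roof. The front and back walls (the −y and +y sides) span the full width; the two side walls fit between them.

The house frame is against the table's +x side, with their −y faces flush.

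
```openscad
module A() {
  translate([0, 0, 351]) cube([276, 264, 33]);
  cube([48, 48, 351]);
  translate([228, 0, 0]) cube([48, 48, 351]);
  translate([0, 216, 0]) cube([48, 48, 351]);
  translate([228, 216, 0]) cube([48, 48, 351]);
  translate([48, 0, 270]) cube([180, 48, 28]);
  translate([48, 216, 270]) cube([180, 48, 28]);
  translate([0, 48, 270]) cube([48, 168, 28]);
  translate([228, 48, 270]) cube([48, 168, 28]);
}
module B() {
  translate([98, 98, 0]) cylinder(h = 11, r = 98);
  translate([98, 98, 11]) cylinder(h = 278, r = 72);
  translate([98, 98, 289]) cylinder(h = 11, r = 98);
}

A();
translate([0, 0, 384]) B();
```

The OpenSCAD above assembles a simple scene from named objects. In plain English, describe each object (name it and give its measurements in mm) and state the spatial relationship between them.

A is a simple wooden stool: a rectangular seat 276 mm (x) by 264 mm (y), 33 mm thick, top face at z = 384 mm, on four square legs, each 48×48 mm in cross-section. The legs rest on z = 0, each flush with a corner of the seat. Four stretchers, 48 mm wide and 28 mm tall, connect adjacent legs with their undersides at z = 270 mm, each running between the inner faces of the legs it joins and aligned with the legs' outer faces on the other axis.

B is a spool: two coaxial disc flanges of radius 98 mm and thickness 11 mm, joined by a core cylinder of radius 72 mm and height 278 mm. The lower flange rests on z = 0 and the three cylinders share a vertical axis.

The spool is on top of the stool.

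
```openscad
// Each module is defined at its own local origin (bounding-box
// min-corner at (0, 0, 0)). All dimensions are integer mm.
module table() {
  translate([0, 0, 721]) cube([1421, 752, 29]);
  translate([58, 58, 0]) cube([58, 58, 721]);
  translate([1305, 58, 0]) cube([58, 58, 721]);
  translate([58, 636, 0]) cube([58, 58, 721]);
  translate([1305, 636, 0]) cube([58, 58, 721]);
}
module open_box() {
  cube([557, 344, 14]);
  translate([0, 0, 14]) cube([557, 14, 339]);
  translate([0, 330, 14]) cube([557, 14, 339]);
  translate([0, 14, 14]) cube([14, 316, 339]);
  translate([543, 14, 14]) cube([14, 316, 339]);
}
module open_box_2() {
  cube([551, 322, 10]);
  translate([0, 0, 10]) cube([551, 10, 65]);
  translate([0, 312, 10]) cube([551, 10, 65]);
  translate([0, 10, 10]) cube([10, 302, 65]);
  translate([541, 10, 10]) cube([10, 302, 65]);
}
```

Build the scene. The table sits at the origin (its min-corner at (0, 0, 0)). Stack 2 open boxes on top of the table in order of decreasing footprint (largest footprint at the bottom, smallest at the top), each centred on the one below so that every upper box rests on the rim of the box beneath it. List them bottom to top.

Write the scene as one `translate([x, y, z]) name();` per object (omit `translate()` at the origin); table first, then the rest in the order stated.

table();
translate([432, 204, 750]) open_box();
translate([435, 215, 1103]) open_box_2();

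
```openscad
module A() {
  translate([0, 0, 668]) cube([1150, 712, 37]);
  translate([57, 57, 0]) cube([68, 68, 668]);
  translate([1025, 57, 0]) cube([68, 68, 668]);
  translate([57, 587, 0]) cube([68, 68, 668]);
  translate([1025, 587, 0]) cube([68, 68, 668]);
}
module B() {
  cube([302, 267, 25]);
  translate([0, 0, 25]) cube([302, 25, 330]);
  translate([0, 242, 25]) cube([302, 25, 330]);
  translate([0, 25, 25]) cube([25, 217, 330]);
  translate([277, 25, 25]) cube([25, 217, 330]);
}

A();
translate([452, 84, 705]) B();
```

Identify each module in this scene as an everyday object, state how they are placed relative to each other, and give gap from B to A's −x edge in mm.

The open box's min-x is at 452; the table's min-x is 0; gap = 452 mm.

A is a table. B is an open box. The open box is on top of the table. The gap from the open box to the table's −x edge is 452 mm.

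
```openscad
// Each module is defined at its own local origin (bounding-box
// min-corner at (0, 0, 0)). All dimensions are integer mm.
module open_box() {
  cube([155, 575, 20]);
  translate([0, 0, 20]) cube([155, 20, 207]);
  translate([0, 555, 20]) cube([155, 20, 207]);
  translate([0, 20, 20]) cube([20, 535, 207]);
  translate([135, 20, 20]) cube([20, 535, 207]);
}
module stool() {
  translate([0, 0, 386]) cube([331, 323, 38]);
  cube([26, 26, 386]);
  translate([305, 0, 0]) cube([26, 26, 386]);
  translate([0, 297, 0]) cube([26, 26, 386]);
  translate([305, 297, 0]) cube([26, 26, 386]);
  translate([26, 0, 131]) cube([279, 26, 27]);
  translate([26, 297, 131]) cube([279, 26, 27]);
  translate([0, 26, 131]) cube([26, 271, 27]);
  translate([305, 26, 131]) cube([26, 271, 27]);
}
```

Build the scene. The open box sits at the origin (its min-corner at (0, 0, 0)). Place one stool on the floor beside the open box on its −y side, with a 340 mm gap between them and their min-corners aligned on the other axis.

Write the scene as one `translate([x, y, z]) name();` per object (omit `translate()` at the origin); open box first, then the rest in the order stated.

open_box();
translate([0, -663, 0]) stool();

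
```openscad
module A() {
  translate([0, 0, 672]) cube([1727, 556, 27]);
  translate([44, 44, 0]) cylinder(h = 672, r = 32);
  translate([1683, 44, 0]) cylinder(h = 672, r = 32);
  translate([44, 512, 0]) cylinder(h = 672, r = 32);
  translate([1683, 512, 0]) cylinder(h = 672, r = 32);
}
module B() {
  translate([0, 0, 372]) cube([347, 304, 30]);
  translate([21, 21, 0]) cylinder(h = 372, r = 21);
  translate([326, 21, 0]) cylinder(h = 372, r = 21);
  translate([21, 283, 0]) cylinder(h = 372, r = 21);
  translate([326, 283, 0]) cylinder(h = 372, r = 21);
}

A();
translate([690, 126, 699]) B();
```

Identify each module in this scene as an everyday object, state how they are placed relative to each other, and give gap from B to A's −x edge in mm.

A is a table. B is a stool. The stool is on top of the table, centred. The gap from the stool to the table's −x edge is 690 mm.

The stool's min-x is at 690; the table's min-x is 0; gap = 690 mm.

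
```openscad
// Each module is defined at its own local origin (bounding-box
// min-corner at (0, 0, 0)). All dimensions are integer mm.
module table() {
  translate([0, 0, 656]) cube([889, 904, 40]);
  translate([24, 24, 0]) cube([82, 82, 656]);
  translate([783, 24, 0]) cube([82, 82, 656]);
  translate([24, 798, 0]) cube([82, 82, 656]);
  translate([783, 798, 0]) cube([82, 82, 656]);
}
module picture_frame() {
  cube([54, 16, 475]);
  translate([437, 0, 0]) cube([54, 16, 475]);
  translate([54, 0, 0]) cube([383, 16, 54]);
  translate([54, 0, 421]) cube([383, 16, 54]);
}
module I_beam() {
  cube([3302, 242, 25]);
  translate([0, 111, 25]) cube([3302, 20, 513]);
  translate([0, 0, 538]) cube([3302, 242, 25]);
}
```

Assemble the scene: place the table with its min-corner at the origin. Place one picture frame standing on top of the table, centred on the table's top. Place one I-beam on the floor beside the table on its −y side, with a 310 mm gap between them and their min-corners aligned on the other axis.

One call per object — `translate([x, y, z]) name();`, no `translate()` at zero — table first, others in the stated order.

table();
translate([199, 444, 696]) picture_frame();
translate([0, -552, 0]) I_beam();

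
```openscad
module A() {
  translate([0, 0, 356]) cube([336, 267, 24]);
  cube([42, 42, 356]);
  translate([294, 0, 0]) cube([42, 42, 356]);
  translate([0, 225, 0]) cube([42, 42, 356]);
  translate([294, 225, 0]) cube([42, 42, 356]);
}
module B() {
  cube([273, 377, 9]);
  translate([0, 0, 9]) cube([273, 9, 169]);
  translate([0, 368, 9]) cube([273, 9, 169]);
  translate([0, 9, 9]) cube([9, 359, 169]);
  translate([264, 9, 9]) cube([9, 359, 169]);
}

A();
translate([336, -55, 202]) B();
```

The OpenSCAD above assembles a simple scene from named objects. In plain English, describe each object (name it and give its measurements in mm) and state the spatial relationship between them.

A is a four-legged stool. The seat is 336×267 mm, 24 mm thick, top at z = 380 mm. It stands on four square legs, each 42×42 mm in cross-section, from z = 0 to the seat underside, each flush with a corner of the seat.

B is an open storage box with external size 273×377×178 mm and wall thickness 9 mm (the base is also 9 mm thick). The base covers the whole footprint; the four walls stand on the base, with the y-facing walls full-width and the x-facing walls fitting between their inner faces.

The open box is beside the stool with their tops flush at z = 380.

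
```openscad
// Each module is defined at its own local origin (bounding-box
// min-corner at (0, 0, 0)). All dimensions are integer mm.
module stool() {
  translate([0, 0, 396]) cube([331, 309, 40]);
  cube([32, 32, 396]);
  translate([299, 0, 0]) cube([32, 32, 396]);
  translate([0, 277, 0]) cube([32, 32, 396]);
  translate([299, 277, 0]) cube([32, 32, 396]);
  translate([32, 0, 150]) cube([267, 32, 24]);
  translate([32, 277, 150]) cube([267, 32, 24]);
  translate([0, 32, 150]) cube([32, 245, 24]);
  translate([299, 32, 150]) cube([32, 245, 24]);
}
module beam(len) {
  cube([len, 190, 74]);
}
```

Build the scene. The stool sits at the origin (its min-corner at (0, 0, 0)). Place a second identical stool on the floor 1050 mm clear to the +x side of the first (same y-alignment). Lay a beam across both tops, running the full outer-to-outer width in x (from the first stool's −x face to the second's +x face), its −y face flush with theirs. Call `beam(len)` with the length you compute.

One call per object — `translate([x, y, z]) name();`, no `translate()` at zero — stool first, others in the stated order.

stool();
translate([1381, 0, 0]) stool();
translate([0, 0, 436]) beam(1712);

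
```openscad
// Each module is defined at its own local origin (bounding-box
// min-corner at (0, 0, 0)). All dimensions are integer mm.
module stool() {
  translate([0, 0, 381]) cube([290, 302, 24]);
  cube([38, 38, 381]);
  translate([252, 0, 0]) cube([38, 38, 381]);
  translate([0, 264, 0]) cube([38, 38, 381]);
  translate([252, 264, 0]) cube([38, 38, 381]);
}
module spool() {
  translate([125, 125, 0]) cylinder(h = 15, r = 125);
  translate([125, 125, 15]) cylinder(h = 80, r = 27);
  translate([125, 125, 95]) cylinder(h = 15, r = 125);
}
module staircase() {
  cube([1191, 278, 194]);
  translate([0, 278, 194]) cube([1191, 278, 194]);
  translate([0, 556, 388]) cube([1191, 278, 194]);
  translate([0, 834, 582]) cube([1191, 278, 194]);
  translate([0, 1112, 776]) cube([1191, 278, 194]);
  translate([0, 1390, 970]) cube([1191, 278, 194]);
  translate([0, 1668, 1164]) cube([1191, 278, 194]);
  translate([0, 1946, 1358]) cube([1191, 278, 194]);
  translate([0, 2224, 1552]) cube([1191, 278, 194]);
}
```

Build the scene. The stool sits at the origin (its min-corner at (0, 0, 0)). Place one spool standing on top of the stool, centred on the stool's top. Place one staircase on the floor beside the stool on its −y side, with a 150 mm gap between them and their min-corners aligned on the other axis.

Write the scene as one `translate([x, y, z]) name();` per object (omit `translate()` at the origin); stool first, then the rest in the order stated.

stool();
translate([20, 26, 405]) spool();
translate([0, -2652, 0]) staircase();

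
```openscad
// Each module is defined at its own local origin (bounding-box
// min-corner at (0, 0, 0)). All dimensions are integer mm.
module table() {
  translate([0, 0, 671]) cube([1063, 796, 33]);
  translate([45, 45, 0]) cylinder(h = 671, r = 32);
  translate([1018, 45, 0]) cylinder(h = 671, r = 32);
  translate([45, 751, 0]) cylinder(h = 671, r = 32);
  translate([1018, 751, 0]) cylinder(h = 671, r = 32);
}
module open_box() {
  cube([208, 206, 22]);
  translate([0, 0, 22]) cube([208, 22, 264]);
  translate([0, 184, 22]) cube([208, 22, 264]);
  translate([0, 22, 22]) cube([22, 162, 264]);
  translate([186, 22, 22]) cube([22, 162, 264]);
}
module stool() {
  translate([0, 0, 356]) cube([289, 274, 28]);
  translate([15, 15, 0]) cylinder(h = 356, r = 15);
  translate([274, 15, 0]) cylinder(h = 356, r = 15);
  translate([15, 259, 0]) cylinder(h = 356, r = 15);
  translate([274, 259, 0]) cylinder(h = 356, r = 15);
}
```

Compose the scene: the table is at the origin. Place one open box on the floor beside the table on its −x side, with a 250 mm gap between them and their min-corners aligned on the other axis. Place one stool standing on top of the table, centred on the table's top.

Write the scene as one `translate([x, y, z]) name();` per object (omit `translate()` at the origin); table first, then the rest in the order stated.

table();
translate([-458, 0, 0]) open_box();
translate([387, 261, 704]) stool();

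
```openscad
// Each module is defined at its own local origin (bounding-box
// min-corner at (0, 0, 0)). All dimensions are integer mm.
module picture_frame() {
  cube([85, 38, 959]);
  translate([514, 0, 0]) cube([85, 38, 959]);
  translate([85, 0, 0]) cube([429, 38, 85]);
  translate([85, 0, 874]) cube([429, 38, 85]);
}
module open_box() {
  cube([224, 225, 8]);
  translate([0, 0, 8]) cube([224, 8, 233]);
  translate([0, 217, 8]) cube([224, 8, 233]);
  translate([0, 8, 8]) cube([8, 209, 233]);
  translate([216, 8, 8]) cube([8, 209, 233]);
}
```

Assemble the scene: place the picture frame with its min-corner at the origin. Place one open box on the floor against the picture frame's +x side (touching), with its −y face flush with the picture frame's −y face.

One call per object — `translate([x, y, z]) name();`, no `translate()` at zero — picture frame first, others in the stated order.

picture_frame();
translate([599, 0, 0]) open_box();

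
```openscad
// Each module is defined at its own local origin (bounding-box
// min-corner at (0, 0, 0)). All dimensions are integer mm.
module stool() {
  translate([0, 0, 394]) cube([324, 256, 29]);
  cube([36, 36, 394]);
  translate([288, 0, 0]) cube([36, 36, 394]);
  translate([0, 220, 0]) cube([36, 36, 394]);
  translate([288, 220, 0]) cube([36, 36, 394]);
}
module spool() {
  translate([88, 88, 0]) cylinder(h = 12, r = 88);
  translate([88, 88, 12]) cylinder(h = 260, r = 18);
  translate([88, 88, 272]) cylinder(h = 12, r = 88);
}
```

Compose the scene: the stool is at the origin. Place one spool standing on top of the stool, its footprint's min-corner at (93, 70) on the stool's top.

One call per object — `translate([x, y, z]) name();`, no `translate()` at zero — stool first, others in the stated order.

stool();
translate([93, 70, 423]) spool();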